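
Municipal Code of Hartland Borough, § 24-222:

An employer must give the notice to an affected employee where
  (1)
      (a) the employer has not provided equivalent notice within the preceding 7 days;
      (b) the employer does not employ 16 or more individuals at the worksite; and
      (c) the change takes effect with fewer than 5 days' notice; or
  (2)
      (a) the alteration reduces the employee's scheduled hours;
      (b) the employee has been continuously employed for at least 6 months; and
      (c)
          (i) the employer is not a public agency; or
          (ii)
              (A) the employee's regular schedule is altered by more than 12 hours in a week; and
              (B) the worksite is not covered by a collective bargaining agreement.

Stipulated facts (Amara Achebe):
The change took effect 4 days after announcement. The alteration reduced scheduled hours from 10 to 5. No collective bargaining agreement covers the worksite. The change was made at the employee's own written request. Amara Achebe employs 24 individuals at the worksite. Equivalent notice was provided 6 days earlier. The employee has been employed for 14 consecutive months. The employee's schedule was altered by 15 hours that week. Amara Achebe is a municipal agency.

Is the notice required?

Yes — required.

(a) no recent notice — fails.
(b) not (≥ 16 at site) — not satisfied.
(c) < 5 days' notice — satisfied.
So (1) is not satisfied (F AND F AND T).
(a) hours reduced — met.
(b) tenure ≥ 6 mo. — met.
(i) not (public agency) — fails.
(A) schedule shift > 12h — met.
(B) no CBA — met.
(ii): T AND T → true.
So (c) is satisfied (F OR T).
So (2) is satisfied (T AND T AND T).
So Overall is satisfied (F OR T).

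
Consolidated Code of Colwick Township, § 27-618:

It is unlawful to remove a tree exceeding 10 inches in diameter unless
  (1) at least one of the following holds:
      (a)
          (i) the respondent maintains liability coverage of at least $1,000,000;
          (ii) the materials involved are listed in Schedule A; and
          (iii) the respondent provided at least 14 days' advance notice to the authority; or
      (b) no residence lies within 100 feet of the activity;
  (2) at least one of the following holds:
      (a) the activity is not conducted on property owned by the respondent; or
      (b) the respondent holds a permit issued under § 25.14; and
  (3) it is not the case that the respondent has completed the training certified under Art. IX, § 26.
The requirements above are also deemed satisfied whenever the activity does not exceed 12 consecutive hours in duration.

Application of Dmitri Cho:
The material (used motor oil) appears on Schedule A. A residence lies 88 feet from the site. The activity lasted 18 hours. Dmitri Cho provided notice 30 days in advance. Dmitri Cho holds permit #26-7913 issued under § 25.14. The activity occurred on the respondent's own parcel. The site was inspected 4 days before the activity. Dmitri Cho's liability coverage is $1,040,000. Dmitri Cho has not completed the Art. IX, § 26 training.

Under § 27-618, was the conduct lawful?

(i) coverage ≥ $1,000,000 — satisfied.
(ii) Schedule A material — holds.
(iii) ≥14 days' notice — met.
(a): T AND T AND T → true.
(b) no residence in 100 ft — not met.
(1) = T OR F = true.
(a) not (own property) — not met.
(b) holds permit — holds.
So (2) is satisfied (F OR T).
(3) not (training certified) — satisfied.
Overall = T AND T AND T = true.
Exception (≤ 12 hrs duration) — not satisfied.
Result: main true OR exception false → true.

Yes — lawful.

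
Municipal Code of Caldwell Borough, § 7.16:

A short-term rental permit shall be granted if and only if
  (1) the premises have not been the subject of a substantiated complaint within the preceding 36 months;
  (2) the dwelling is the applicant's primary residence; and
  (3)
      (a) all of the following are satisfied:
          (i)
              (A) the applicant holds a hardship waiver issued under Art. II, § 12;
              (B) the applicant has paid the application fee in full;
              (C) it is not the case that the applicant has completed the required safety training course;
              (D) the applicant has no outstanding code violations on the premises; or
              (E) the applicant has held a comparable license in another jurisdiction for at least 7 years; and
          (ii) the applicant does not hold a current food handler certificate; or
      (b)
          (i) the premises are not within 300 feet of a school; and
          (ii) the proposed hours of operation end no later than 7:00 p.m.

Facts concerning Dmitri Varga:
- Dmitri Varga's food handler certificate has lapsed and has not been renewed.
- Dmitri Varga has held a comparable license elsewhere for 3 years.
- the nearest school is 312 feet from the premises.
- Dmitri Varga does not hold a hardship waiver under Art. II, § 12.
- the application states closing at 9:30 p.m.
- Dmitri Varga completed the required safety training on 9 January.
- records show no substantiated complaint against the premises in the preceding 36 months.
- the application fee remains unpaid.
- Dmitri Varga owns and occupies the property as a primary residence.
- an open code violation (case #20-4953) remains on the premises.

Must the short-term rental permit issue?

No — denied.

(1) no complaint in 36 mo. — satisfied.
(2) primary residence — met.
(A) hardship waiver — not met.
(B) fee paid — fails.
(C) not (safety training) — not satisfied.
(D) no code violations — fails.
(E) prior license ≥ 7 yr — not satisfied.
(i): F OR F OR F OR F OR F → false.
(ii) not (food handler cert.) — satisfied.
(a) = F AND T = false.
(i) ≥300 ft from school — satisfied.
(ii) closes by 7 p.m. — not satisfied.
(b): T AND F → false.
(3) = F OR F = false.
So Overall is not satisfied (T AND T AND F).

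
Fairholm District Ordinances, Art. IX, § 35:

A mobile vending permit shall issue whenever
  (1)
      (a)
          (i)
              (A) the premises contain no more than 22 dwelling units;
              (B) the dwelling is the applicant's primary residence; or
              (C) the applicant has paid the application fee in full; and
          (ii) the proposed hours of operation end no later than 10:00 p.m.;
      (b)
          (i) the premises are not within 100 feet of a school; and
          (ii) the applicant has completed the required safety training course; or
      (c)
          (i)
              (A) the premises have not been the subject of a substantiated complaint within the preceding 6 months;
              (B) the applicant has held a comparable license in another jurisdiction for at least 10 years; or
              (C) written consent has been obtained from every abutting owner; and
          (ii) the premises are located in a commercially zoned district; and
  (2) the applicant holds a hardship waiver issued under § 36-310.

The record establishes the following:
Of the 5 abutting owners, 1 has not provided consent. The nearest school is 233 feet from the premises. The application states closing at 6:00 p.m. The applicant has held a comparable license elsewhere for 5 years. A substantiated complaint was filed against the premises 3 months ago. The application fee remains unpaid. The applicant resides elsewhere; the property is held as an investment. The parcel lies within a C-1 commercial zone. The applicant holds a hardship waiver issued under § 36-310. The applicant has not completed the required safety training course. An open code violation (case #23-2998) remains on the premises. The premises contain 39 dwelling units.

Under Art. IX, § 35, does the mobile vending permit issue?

(A) ≤ 22 units — fails.
(B) primary residence — fails.
(C) fee paid — not satisfied.
(i) = F OR F OR F = false.
(ii) closes by 10 p.m. — met.
So (a) is not satisfied (F AND T).
(i) ≥100 ft from school — met.
(ii) safety training — not satisfied.
So (b) is not satisfied (T AND F).
(A) no complaint in 6 mo. — not met.
(B) prior license ≥ 10 yr — not satisfied.
(C) all abutters consent — not met.
(i): F OR F OR F → false.
(ii) commercially zoned — met.
(c) = F AND T = false.
(1) = F OR F OR F = false.
(2) hardship waiver — holds.
So Overall is not satisfied (F AND T).

No — denied.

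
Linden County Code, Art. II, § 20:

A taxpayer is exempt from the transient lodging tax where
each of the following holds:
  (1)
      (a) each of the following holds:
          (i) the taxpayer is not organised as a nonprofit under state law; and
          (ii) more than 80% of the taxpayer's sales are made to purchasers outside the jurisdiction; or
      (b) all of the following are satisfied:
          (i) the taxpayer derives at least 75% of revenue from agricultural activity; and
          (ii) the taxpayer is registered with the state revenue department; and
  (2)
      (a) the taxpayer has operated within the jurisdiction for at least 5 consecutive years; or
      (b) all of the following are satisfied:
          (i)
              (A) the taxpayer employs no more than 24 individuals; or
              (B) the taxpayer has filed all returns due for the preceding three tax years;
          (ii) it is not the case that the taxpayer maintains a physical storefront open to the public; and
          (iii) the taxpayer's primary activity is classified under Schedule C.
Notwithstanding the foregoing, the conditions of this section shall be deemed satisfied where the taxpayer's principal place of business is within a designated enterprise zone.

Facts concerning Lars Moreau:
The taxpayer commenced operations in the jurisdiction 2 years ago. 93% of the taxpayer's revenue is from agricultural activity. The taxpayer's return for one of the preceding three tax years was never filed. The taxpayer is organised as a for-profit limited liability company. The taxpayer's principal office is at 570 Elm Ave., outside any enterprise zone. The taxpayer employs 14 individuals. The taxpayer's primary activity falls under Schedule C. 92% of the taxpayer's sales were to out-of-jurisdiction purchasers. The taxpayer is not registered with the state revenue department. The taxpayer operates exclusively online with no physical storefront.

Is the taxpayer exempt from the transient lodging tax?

Yes — exempt.

(i) not (nonprofit) — holds.
(ii) >80% out-of-jur. sales — holds.
(a) = T AND T = true.
(i) ≥75% agricultural — satisfied.
(ii) state-registered — fails.
(b) = T AND F = false.
So (1) is satisfied (T OR F).
(a) ≥ 5 yrs in jurisdiction — not met.
(A) ≤ 24 employees — holds.
(B) returns current — fails.
(i): T OR F → true.
(ii) not (has storefront) — holds.
(iii) Schedule C activity — met.
(b): T AND T AND T → true.
So (2) is satisfied (F OR T).
Overall: T AND T → true.
Exception (in enterprise zone) — not satisfied.
Result: main true OR exception false → true.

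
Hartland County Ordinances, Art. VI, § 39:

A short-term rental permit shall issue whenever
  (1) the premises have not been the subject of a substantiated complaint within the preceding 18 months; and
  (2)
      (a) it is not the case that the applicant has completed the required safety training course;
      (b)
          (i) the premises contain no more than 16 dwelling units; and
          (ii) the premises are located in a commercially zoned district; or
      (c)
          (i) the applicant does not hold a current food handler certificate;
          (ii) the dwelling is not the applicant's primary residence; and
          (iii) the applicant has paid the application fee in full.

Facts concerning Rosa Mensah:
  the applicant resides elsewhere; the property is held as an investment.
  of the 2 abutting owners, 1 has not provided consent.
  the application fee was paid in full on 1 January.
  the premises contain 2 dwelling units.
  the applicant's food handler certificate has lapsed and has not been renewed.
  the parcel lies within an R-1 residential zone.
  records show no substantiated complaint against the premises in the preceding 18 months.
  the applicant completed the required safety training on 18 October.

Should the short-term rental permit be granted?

Yes — granted.

(1) no complaint in 18 mo. — met.
(a) not (safety training) — not met.
(i) ≤ 16 units — satisfied.
(ii) commercially zoned — fails.
So (b) is not satisfied (T AND F).
(i) not (food handler cert.) — satisfied.
(ii) not (primary residence) — holds.
(iii) fee paid — satisfied.
(c): T AND T AND T → true.
(2) = F OR F OR T = true.
Overall: T AND T → true.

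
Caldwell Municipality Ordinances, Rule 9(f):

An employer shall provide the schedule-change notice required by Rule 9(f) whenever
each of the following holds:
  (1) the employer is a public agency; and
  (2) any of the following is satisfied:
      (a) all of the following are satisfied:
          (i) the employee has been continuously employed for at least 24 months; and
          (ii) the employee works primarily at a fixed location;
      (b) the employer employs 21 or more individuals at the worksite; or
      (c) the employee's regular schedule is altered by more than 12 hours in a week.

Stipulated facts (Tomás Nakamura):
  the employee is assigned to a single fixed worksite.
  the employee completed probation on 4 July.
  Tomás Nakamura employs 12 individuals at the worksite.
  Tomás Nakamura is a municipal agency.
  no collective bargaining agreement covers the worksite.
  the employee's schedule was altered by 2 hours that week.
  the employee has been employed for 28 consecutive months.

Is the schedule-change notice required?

(1) public agency — satisfied.
(i) tenure ≥ 24 mo. — holds.
(ii) fixed location — satisfied.
So (a) is satisfied (T AND T).
(b) ≥ 21 at site — not satisfied.
(c) schedule shift > 12h — not satisfied.
(2): T OR F OR F → true.
Overall = T AND T = true.

Yes — required.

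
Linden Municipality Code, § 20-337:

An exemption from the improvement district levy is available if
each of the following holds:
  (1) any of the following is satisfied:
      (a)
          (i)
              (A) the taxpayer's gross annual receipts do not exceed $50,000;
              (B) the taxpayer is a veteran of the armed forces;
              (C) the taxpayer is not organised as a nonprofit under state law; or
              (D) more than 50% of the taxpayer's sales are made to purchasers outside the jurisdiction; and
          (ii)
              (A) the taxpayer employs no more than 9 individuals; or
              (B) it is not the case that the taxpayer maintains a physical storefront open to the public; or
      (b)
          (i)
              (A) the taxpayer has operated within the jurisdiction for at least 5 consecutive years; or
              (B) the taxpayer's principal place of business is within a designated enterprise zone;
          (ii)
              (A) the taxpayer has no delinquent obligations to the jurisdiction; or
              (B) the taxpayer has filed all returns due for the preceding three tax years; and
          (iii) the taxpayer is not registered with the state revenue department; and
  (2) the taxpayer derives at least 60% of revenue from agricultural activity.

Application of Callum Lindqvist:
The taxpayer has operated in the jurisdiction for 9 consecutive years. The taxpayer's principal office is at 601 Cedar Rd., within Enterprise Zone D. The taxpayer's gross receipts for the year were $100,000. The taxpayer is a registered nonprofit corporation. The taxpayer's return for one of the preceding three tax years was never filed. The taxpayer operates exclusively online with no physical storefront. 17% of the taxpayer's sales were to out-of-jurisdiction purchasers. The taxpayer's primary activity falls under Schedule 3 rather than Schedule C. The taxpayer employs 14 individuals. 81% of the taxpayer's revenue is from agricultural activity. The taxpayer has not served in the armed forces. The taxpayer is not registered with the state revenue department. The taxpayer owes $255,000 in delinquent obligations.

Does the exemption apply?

(A) receipts ≤ $50,000 — not satisfied.
(B) veteran — fails.
(C) not (nonprofit) — not met.
(D) >50% out-of-jur. sales — not met.
(i): F OR F OR F OR F → false.
(A) ≤ 9 employees — not met.
(B) not (has storefront) — met.
So (ii) is satisfied (F OR T).
(a) = F AND T = false.
(A) ≥ 5 yrs in jurisdiction — holds.
(B) in enterprise zone — holds.
So (i) is satisfied (T OR T).
(A) no delinquency — not met.
(B) returns current — not satisfied.
(ii) = F OR F = false.
(iii) not (state-registered) — met.
So (b) is not satisfied (T AND F AND T).
(1) = F OR F = false.
(2) ≥60% agricultural — satisfied.
Overall: F AND T → false.

No — not exempt.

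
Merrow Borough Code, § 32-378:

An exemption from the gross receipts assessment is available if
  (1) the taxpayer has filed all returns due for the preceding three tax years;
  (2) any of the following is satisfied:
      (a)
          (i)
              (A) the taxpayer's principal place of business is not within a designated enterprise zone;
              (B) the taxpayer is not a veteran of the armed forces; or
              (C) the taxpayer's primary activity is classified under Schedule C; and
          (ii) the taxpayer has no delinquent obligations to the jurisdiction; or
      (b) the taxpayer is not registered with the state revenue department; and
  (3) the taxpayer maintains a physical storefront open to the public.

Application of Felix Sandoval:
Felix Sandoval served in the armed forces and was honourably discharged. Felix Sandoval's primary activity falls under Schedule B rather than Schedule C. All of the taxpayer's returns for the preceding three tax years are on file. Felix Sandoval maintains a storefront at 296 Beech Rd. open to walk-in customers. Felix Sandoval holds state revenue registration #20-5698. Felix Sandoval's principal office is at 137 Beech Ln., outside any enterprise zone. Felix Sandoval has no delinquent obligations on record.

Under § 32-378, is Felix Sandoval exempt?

(1) returns current — satisfied.
(A) not (in enterprise zone) — satisfied.
(B) not (veteran) — not met.
(C) Schedule C activity — not met.
So (i) is satisfied (T OR F OR F).
(ii) no delinquency — satisfied.
So (a) is satisfied (T AND T).
(b) not (state-registered) — fails.
(2): T OR F → true.
(3) has storefront — holds.
Overall: T AND T AND T → true.

Yes — exempt.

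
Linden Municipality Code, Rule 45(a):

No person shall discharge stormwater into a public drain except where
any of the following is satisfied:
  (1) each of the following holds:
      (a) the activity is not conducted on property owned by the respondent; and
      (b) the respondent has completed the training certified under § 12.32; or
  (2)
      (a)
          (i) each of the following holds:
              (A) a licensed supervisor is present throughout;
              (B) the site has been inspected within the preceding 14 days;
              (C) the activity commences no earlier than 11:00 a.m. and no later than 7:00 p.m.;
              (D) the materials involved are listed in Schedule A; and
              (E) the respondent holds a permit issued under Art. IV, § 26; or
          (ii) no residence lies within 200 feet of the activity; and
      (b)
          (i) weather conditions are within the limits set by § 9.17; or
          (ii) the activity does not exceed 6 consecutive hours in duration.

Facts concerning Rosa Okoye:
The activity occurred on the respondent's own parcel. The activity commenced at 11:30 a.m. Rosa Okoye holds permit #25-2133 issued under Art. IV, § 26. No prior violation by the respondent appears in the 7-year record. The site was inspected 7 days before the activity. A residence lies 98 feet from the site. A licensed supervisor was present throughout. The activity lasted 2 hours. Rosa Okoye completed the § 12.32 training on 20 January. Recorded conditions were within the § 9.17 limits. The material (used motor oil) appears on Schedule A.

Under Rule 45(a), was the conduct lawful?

(a) not (own property) — fails.
(b) training certified — satisfied.
(1) = F AND T = false.
(A) supervisor present — holds.
(B) site inspected — satisfied.
(C) start within hours — met.
(D) Schedule A material — holds.
(E) holds permit — satisfied.
(i): T AND T AND T AND T AND T → true.
(ii) no residence in 200 ft — not met.
(a): T OR F → true.
(i) weather ok — met.
(ii) ≤ 6 hrs duration — holds.
So (b) is satisfied (T OR T).
(2): T AND T → true.
Overall = F OR T = true.

Yes — lawful.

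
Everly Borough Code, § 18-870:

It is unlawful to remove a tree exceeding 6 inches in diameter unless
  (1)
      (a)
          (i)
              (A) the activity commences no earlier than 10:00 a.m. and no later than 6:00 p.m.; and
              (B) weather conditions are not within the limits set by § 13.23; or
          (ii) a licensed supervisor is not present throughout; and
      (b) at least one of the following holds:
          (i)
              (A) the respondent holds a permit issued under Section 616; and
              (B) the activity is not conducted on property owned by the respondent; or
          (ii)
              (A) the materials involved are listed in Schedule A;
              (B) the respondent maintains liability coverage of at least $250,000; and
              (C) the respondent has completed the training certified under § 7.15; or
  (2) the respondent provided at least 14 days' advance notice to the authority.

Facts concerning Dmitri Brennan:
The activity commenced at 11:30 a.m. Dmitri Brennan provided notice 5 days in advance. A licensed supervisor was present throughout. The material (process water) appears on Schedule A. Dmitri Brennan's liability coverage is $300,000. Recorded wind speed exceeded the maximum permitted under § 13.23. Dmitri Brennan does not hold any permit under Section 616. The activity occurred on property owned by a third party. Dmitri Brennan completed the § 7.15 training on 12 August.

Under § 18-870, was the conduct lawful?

(A) start within hours — met.
(B) not (weather ok) — holds.
So (i) is satisfied (T AND T).
(ii) not (supervisor present) — not met.
(a) = T OR F = true.
(A) holds permit — fails.
(B) not (own property) — satisfied.
(i): F AND T → false.
(A) Schedule A material — satisfied.
(B) coverage ≥ $250,000 — met.
(C) training certified — holds.
(ii) = T AND T AND T = true.
So (b) is satisfied (F OR T).
(1): T AND T → true.
(2) ≥14 days' notice — not satisfied.
Overall = T OR F = true.

Yes — lawful.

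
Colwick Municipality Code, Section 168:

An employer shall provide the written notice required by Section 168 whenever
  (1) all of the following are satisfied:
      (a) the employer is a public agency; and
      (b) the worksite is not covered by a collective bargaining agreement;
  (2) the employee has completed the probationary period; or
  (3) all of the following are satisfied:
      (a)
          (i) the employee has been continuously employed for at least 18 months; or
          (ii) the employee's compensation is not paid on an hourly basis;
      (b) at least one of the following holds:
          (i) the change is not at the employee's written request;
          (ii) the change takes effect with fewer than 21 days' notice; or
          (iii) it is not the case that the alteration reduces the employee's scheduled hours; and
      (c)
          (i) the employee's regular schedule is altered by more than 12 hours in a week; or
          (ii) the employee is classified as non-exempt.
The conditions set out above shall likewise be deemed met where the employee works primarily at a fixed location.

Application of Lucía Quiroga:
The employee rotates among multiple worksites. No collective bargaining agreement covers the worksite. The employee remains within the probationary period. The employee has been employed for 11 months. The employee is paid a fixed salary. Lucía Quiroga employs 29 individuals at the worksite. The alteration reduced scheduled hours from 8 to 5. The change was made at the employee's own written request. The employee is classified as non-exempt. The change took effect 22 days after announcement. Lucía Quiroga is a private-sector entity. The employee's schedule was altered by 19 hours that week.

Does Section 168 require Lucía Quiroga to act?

No — not required.

(a) public agency — fails.
(b) no CBA — satisfied.
(1) = F AND T = false.
(2) past probation — not satisfied.
(i) tenure ≥ 18 mo. — not satisfied.
(ii) not (hourly-paid) — holds.
So (a) is satisfied (F OR T).
(i) not employee-requested — not satisfied.
(ii) < 21 days' notice — fails.
(iii) not (hours reduced) — not met.
(b) = F OR F OR F = false.
(i) schedule shift > 12h — holds.
(ii) non-exempt — satisfied.
So (c) is satisfied (T OR T).
(3) = T AND F AND T = false.
Overall = F OR F OR F = false.
Exception (fixed location) — not satisfied.
Result: main false OR exception false → false.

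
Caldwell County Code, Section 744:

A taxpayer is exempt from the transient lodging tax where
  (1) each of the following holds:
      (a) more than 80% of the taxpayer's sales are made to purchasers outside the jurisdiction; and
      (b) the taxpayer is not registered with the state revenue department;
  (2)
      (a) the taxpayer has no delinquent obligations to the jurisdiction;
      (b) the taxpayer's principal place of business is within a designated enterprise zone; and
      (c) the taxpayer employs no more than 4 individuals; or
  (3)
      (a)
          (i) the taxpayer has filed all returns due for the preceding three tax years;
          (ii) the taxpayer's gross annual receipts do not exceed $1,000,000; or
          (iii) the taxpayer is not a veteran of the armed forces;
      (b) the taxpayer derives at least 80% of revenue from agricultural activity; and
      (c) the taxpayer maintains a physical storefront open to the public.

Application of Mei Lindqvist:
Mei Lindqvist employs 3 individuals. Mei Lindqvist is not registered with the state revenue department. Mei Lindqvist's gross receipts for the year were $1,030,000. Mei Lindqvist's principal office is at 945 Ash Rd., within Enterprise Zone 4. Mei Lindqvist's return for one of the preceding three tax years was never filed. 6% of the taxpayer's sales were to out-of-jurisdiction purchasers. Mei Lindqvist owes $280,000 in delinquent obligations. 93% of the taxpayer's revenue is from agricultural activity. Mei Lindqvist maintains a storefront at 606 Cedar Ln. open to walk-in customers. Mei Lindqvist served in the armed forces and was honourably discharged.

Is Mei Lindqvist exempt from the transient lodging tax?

(a) >80% out-of-jur. sales — not satisfied.
(b) not (state-registered) — satisfied.
So (1) is not satisfied (F AND T).
(a) no delinquency — not satisfied.
(b) in enterprise zone — satisfied.
(c) ≤ 4 employees — holds.
So (2) is not satisfied (F AND T AND T).
(i) returns current — not satisfied.
(ii) receipts ≤ $1,000,000 — not satisfied.
(iii) not (veteran) — not satisfied.
(a) = F OR F OR F = false.
(b) ≥80% agricultural — met.
(c) has storefront — holds.
(3): F AND T AND T → false.
Overall = F OR F OR F = false.

No — not exempt.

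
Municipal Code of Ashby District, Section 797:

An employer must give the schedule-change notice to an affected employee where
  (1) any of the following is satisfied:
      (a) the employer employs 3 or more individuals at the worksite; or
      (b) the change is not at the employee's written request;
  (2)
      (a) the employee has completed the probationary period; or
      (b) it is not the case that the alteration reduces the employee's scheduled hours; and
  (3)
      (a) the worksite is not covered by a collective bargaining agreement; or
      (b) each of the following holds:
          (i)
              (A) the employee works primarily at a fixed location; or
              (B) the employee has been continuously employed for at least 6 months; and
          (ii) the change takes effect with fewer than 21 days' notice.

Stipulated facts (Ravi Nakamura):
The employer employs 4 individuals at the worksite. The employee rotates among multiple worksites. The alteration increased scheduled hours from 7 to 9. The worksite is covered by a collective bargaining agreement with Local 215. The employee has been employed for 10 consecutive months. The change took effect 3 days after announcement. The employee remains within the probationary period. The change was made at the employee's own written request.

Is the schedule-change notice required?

Yes — required.

(a) ≥ 3 at site — holds.
(b) not employee-requested — not satisfied.
(1): T OR F → true.
(a) past probation — fails.
(b) not (hours reduced) — met.
(2): F OR T → true.
(a) no CBA — not met.
(A) fixed location — not satisfied.
(B) tenure ≥ 6 mo. — holds.
(i) = F OR T = true.
(ii) < 21 days' notice — satisfied.
(b) = T AND T = true.
(3) = F OR T = true.
Overall = T AND T AND T = true.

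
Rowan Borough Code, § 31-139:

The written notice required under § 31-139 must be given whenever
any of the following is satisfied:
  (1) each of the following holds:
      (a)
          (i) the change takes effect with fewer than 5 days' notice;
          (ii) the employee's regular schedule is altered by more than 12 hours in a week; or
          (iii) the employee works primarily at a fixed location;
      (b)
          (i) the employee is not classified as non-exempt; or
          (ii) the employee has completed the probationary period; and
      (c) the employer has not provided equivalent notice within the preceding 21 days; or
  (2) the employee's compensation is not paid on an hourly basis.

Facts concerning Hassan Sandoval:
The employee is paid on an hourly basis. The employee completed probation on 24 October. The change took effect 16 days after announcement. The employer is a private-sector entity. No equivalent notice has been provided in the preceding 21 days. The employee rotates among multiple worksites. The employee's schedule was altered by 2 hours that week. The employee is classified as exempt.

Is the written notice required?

(i) < 5 days' notice — not satisfied.
(ii) schedule shift > 12h — fails.
(iii) fixed location — fails.
So (a) is not satisfied (F OR F OR F).
(i) not (non-exempt) — holds.
(ii) past probation — met.
(b): T OR T → true.
(c) no recent notice — holds.
(1): F AND T AND T → false.
(2) not (hourly-paid) — not met.
Overall = F OR F = false.

No — not required.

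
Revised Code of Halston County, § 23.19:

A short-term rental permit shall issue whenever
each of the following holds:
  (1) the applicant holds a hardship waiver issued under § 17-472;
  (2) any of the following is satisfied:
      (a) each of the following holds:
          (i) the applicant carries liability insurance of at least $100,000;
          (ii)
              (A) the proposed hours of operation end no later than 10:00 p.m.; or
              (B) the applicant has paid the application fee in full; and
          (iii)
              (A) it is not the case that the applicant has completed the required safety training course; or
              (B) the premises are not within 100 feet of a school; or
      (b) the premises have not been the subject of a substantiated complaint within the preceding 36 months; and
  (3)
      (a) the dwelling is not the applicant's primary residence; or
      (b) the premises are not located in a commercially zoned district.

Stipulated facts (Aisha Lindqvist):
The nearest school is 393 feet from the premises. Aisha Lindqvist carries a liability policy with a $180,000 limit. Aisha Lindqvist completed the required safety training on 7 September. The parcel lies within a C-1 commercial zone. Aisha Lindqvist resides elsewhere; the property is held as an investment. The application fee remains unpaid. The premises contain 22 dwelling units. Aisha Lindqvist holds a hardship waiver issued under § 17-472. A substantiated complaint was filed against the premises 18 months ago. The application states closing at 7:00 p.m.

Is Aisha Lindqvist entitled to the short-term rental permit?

Yes — granted.

(1) hardship waiver — holds.
(i) insurance ≥ $100,000 — holds.
(A) closes by 10 p.m. — met.
(B) fee paid — not met.
(ii): T OR F → true.
(A) not (safety training) — not satisfied.
(B) ≥100 ft from school — met.
So (iii) is satisfied (F OR T).
So (a) is satisfied (T AND T AND T).
(b) no complaint in 36 mo. — not met.
(2) = T OR F = true.
(a) not (primary residence) — met.
(b) not (commercially zoned) — fails.
(3): T OR F → true.
Overall = T AND T AND T = true.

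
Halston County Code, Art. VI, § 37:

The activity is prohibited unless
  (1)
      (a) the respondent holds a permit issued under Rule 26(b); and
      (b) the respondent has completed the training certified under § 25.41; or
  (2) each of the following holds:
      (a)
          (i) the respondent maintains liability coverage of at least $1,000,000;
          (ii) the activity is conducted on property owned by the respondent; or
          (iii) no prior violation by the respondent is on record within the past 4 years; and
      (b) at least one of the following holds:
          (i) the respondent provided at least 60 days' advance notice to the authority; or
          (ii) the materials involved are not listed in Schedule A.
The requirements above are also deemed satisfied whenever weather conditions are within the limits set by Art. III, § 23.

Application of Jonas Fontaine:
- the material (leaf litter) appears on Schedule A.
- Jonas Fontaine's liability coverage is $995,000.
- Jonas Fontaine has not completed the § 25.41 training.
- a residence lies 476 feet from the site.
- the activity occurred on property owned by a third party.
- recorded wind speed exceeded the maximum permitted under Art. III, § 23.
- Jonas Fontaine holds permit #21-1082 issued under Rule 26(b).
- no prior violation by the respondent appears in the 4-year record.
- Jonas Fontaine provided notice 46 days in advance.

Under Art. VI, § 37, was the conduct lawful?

(a) holds permit — satisfied.
(b) training certified — not met.
(1) = T AND F = false.
(i) coverage ≥ $1,000,000 — fails.
(ii) own property — fails.
(iii) no prior violation — holds.
(a) = F OR F OR T = true.
(i) ≥60 days' notice — not satisfied.
(ii) not (Schedule A material) — not satisfied.
So (b) is not satisfied (F OR F).
(2) = T AND F = false.
So Overall is not satisfied (F OR F).
Exception (weather ok) — not satisfied.
Result: main false OR exception false → false.

No — unlawful.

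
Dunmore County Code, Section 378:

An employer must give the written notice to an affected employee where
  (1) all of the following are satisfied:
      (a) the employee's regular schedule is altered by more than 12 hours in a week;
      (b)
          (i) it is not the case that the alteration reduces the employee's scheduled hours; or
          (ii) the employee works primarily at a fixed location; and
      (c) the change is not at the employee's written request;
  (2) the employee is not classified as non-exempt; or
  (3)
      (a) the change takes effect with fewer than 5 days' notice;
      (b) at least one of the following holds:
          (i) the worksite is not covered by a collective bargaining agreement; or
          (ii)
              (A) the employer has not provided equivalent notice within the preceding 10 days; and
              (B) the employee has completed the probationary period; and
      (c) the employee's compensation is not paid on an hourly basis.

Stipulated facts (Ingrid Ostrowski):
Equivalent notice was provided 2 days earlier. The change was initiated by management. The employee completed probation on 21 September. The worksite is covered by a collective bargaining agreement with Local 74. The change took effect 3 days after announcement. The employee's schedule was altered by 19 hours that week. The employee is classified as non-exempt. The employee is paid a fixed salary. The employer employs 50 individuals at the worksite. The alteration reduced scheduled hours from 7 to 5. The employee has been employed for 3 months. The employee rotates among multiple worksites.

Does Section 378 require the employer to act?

(a) schedule shift > 12h — satisfied.
(i) not (hours reduced) — not satisfied.
(ii) fixed location — not met.
(b): F OR F → false.
(c) not employee-requested — satisfied.
So (1) is not satisfied (T AND F AND T).
(2) not (non-exempt) — not met.
(a) < 5 days' notice — holds.
(i) no CBA — fails.
(A) no recent notice — not satisfied.
(B) past probation — holds.
So (ii) is not satisfied (F AND T).
So (b) is not satisfied (F OR F).
(c) not (hourly-paid) — holds.
(3): T AND F AND T → false.
So Overall is not satisfied (F OR F OR F).

No — not required.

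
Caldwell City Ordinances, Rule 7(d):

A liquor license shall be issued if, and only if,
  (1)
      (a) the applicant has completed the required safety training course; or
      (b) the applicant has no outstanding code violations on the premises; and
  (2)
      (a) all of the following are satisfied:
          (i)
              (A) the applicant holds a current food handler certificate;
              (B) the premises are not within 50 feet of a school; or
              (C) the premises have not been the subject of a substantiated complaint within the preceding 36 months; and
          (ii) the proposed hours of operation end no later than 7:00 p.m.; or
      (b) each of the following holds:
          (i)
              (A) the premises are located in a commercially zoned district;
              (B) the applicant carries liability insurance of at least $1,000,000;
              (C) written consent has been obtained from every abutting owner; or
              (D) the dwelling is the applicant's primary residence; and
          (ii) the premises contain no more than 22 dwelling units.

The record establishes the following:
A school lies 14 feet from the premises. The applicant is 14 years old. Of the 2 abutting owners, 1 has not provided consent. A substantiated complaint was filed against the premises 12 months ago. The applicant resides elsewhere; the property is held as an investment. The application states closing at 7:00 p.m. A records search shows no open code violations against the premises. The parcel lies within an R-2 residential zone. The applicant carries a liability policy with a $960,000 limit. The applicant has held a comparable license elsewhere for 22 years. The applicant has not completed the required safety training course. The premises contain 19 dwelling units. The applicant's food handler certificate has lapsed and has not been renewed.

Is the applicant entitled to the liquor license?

No — denied.

(a) safety training — not met.
(b) no code violations — holds.
So (1) is satisfied (F OR T).
(A) food handler cert. — not satisfied.
(B) ≥50 ft from school — not satisfied.
(C) no complaint in 36 mo. — not satisfied.
(i) = F OR F OR F = false.
(ii) closes by 7 p.m. — met.
(a) = F AND T = false.
(A) commercially zoned — fails.
(B) insurance ≥ $1,000,000 — fails.
(C) all abutters consent — not met.
(D) primary residence — fails.
(i) = F OR F OR F OR F = false.
(ii) ≤ 22 units — met.
So (b) is not satisfied (F AND T).
(2): F OR F → false.
Overall: T AND F → false.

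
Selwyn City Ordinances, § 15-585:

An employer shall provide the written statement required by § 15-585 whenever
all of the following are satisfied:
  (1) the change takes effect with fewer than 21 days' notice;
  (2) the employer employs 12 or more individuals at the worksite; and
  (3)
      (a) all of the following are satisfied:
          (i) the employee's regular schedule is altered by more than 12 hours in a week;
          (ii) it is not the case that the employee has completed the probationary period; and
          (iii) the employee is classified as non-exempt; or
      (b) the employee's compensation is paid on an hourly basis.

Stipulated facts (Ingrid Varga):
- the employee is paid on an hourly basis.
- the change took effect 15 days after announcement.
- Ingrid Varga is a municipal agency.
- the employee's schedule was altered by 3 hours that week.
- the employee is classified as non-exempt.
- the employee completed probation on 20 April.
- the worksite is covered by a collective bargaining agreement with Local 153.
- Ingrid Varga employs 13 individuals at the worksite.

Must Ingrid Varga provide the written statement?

(1) < 21 days' notice — satisfied.
(2) ≥ 12 at site — holds.
(i) schedule shift > 12h — fails.
(ii) not (past probation) — not satisfied.
(iii) non-exempt — met.
(a): F AND F AND T → false.
(b) hourly-paid — holds.
(3) = F OR T = true.
So Overall is satisfied (T AND T AND T).

Yes — required.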